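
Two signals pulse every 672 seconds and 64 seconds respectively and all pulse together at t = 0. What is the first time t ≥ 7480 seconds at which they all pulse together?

Joint pulses occur at multiples of LCM(672, 64).
672 = 2^5 × 3 × 7
64 = 2^6
LCM(672, 64) = 2^6 × 3 × 7 = 1344.
Smallest multiple of 1344 that is ≥ 7480: ⌈7480/1344⌉ × 1344 = 6 × 1344 = 8064.

8064 seconds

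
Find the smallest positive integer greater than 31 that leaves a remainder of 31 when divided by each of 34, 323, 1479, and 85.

281041

N − 31 must be a common multiple of 34, 323, 1479, and 85.
34 = 2 × 17
323 = 17 × 19
1479 = 3 × 17 × 29
85 = 5 × 17
LCM(34, 323, 1479, 85) = 2 × 3 × 5 × 17 × 19 × 29 = 281010.
Smallest N > 31 is LCM + 31 = 281010 + 31 = 281041.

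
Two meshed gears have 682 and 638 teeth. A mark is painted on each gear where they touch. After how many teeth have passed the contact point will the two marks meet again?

19778 teeth

The first simultaneous occurrence is after LCM of the individual periods.
682 = 2 × 11 × 31
638 = 2 × 11 × 29
LCM(682, 638) = 2 × 11 × 29 × 31 = 19778.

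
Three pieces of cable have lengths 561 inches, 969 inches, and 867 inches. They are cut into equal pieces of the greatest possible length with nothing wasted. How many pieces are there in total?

47

Piece length = gcd(561, 969, 867).
561 = 3 × 11 × 17
969 = 3 × 17 × 19
867 = 3 × 17^2
gcd(561, 969, 867) = 3 × 17 = 51.
Total pieces = 561/51 + 969/51 + 867/51 = 11 + 19 + 17 = 47.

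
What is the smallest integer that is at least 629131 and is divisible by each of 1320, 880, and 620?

654720

The integer must be a common multiple of 1320, 880, and 620, so a multiple of their LCM.
1320 = 2^3 × 3 × 5 × 11
880 = 2^4 × 5 × 11
620 = 2^2 × 5 × 31
LCM(1320, 880, 620) = 2^4 × 3 × 5 × 11 × 31 = 81840.
Smallest multiple of 81840 that is ≥ 629131: ⌈629131/81840⌉ × 81840 = 8 × 81840 = 654720.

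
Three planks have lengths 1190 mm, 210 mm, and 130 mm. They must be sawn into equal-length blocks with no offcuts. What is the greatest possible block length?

The block length must divide every plank, so the greatest is gcd(1190, 210, 130).
1190 = 2 × 5 × 7 × 17
210 = 2 × 3 × 5 × 7
130 = 2 × 5 × 13
gcd(1190, 210, 130) = 2 × 5 = 10.

10 mm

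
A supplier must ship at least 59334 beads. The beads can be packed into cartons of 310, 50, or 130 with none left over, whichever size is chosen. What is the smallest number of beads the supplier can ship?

The number of beads must be a common multiple of 310, 50, and 130, so a multiple of their LCM.
310 = 2 × 5 × 31
50 = 2 × 5^2
130 = 2 × 5 × 13
LCM(310, 50, 130) = 2 × 5^2 × 13 × 31 = 20150.
Smallest multiple of 20150 that is ≥ 59334: ⌈59334/20150⌉ × 20150 = 3 × 20150 = 60450.

60450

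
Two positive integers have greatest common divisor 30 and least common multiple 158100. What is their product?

4743000

For any two positive integers, gcd × lcm = product = 30 × 158100 = 4743000.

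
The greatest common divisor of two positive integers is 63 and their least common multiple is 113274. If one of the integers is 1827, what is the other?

For two integers, gcd × lcm = product, so the other is (63 × 113274) / 1827 = 7136262 / 1827 = 3906.

3906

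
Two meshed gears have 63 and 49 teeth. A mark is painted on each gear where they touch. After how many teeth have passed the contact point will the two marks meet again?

The first simultaneous occurrence is after LCM of the individual periods.
63 = 3^2 × 7
49 = 7^2
LCM(63, 49) = 3^2 × 7^2 = 441.

441 teeth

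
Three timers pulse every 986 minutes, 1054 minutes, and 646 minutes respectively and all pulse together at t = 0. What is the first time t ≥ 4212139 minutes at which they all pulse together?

Joint pulses occur at multiples of LCM(986, 1054, 646).
986 = 2 × 17 × 29
1054 = 2 × 17 × 31
646 = 2 × 17 × 19
LCM(986, 1054, 646) = 2 × 17 × 19 × 29 × 31 = 580754.
Smallest multiple of 580754 that is ≥ 4212139: ⌈4212139/580754⌉ × 580754 = 8 × 580754 = 4646032.

4646032 minutes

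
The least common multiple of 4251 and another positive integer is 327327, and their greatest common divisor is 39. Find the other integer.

gcd × lcm = product of the two integers, so the other integer is (39 × 327327) / 4251 = 3003.

3003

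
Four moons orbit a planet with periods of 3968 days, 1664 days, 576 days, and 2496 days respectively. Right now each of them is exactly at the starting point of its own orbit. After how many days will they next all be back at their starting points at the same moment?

464256 days

They coincide at every common multiple of the periods; the first is the LCM.
3968 = 2^7 × 31
1664 = 2^7 × 13
576 = 2^6 × 3^2
2496 = 2^6 × 3 × 13
LCM(3968, 1664, 576, 2496) = 2^7 × 3^2 × 13 × 31 = 464256.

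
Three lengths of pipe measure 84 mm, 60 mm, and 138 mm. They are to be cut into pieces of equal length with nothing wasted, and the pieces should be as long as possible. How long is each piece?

Each piece length must divide every original length, so the longest possible is gcd(84, 60, 138).
84 = 2^2 × 3 × 7
60 = 2^2 × 3 × 5
138 = 2 × 3 × 23
gcd(84, 60, 138) = 2 × 3 = 6.

6 mm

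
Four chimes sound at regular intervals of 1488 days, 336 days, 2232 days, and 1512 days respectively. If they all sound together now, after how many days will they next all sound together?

93744 days

They coincide at every common multiple of the periods; the first is the LCM.
1488 = 2^4 × 3 × 31
336 = 2^4 × 3 × 7
2232 = 2^3 × 3^2 × 31
1512 = 2^3 × 3^3 × 7
LCM(1488, 336, 2232, 1512) = 2^4 × 3^3 × 7 × 31 = 93744.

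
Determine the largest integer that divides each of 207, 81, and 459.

9

207 = 3^2 × 23
81 = 3^4
459 = 3^3 × 17
gcd(207, 81, 459) = 3^2 = 9.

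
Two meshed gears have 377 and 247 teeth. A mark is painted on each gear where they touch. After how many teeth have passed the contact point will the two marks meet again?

The first simultaneous occurrence is after LCM of the individual periods.
377 = 13 × 29
247 = 13 × 19
LCM(377, 247) = 13 × 19 × 29 = 7163.

7163 teeth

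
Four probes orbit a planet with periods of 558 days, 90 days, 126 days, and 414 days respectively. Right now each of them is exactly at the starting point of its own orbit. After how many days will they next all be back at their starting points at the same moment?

The first simultaneous occurrence is after LCM of the individual periods.
558 = 2 × 3^2 × 31
90 = 2 × 3^2 × 5
126 = 2 × 3^2 × 7
414 = 2 × 3^2 × 23
LCM(558, 90, 126, 414) = 2 × 3^2 × 5 × 7 × 23 × 31 = 449190.

449190 days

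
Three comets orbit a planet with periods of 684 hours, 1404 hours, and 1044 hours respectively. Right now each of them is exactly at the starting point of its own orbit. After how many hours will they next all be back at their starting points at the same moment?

773604 hours

They coincide at every common multiple of the periods; the first is the LCM.
684 = 2^2 × 3^2 × 19
1404 = 2^2 × 3^3 × 13
1044 = 2^2 × 3^2 × 29
LCM(684, 1404, 1044) = 2^2 × 3^3 × 13 × 19 × 29 = 773604.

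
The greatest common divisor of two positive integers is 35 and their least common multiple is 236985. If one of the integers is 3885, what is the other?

2135

For two integers, gcd × lcm = product, so the other is (35 × 236985) / 3885 = 8294475 / 3885 = 2135.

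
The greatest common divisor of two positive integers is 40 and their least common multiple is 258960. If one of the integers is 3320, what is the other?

3120

For two integers, gcd × lcm = product, so the other is (40 × 258960) / 3320 = 10358400 / 3320 = 3120.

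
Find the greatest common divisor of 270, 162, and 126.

270 = 2 × 3^3 × 5
162 = 2 × 3^4
126 = 2 × 3^2 × 7
gcd(270, 162, 126) = 2 × 3^2 = 18.

18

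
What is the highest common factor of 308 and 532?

28

308 = 2^2 × 7 × 11
532 = 2^2 × 7 × 19
gcd(308, 532) = 2^2 × 7 = 28.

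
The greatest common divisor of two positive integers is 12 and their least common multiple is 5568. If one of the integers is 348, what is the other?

192

For two integers, gcd × lcm = product, so the other is (12 × 5568) / 348 = 66816 / 348 = 192.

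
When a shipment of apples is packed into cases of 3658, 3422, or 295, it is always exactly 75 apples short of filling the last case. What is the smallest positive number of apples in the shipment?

Being 75 short of a full case of size k means N ≡ −75 (mod k), i.e. N + 75 is a multiple of each size.
3658 = 2 × 31 × 59
3422 = 2 × 29 × 59
295 = 5 × 59
LCM(3658, 3422, 295) = 2 × 5 × 29 × 31 × 59 = 530410.
Smallest positive N is 530410 − 75 = 530335.

530335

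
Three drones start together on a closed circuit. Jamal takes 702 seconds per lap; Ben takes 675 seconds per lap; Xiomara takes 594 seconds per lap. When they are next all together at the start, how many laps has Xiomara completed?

325 laps

The first common completion time is the LCM of the periods.
702 = 2 × 3^3 × 13
675 = 3^3 × 5^2
594 = 2 × 3^3 × 11
LCM(702, 675, 594) = 2 × 3^3 × 5^2 × 11 × 13 = 193050.
Laps for period 594: 193050 / 594 = 325.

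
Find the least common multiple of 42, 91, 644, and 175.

42 = 2 × 3 × 7
91 = 7 × 13
644 = 2^2 × 7 × 23
175 = 5^2 × 7
LCM(42, 91, 644, 175) = 2^2 × 3 × 5^2 × 7 × 13 × 23 = 627900.

627900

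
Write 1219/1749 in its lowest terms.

1219 = 23 × 53
1749 = 3 × 11 × 53
gcd(1219, 1749) = 53.
Divide numerator and denominator by 53: 1219/1749 = 23/33.

23/33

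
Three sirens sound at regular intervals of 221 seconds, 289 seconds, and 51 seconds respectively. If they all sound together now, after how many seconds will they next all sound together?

We need the least common multiple of the intervals.
221 = 13 × 17
289 = 17^2
51 = 3 × 17
LCM(221, 289, 51) = 3 × 13 × 17^2 = 11271.

11271 seconds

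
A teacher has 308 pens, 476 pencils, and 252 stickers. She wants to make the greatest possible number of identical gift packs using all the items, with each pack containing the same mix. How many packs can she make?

The pack count must divide each quantity, so the greatest is gcd(308, 476, 252).
308 = 2^2 × 7 × 11
476 = 2^2 × 7 × 17
252 = 2^2 × 3^2 × 7
gcd(308, 476, 252) = 2^2 × 7 = 28.

28 packs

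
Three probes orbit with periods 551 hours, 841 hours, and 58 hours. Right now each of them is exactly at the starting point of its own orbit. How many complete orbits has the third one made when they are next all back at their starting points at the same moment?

551 orbits

They are all back at their starting positions together after one LCM of the periods.
551 = 19 × 29
841 = 29^2
58 = 2 × 29
LCM(551, 841, 58) = 2 × 19 × 29^2 = 31958.
Orbits for period 58: 31958 / 58 = 551.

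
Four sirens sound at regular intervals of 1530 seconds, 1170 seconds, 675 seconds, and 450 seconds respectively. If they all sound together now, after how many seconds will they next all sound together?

298350 seconds

We need the least common multiple of the intervals.
1530 = 2 × 3^2 × 5 × 17
1170 = 2 × 3^2 × 5 × 13
675 = 3^3 × 5^2
450 = 2 × 3^2 × 5^2
LCM(1530, 1170, 675, 450) = 2 × 3^3 × 5^2 × 13 × 17 = 298350.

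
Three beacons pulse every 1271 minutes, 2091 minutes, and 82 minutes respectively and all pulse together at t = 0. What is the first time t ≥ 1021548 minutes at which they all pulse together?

1037136 minutes

Joint pulses occur at multiples of LCM(1271, 2091, 82).
1271 = 31 × 41
2091 = 3 × 17 × 41
82 = 2 × 41
LCM(1271, 2091, 82) = 2 × 3 × 17 × 31 × 41 = 129642.
Smallest multiple of 129642 that is ≥ 1021548: ⌈1021548/129642⌉ × 129642 = 8 × 129642 = 1037136.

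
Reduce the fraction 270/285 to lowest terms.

18/19

270 = 2 × 3^3 × 5
285 = 3 × 5 × 19
gcd(270, 285) = 3 × 5 = 15.
Divide numerator and denominator by 15: 270/285 = 18/19.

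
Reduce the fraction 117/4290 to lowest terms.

117 = 3^2 × 13
4290 = 2 × 3 × 5 × 11 × 13
gcd(117, 4290) = 3 × 13 = 39.
Divide numerator and denominator by 39: 117/4290 = 3/110.

3/110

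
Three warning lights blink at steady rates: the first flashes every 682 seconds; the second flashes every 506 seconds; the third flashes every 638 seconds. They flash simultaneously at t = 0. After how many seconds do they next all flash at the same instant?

We need the least common multiple of the intervals.
682 = 2 × 11 × 31
506 = 2 × 11 × 23
638 = 2 × 11 × 29
LCM(682, 506, 638) = 2 × 11 × 23 × 29 × 31 = 454894.

454894 seconds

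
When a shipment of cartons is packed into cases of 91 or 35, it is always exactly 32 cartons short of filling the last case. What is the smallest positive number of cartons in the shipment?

423

Being 32 short of a full case of size k means N ≡ −32 (mod k), i.e. N + 32 is a multiple of each size.
91 = 7 × 13
35 = 5 × 7
LCM(91, 35) = 5 × 7 × 13 = 455.
Smallest positive N is 455 − 32 = 423.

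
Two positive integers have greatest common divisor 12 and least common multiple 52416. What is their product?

For any two positive integers, gcd × lcm = product = 12 × 52416 = 628992.

628992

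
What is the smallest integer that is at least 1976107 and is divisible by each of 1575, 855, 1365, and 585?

2334150

The integer must be a common multiple of 1575, 855, 1365, and 585, so a multiple of their LCM.
1575 = 3^2 × 5^2 × 7
855 = 3^2 × 5 × 19
1365 = 3 × 5 × 7 × 13
585 = 3^2 × 5 × 13
LCM(1575, 855, 1365, 585) = 3^2 × 5^2 × 7 × 13 × 19 = 389025.
Smallest multiple of 389025 that is ≥ 1976107: ⌈1976107/389025⌉ × 389025 = 6 × 389025 = 2334150.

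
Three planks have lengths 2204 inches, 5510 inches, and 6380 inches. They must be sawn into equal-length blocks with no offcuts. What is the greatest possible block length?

This is the greatest common divisor of 2204, 5510, and 6380.
2204 = 2^2 × 19 × 29
5510 = 2 × 5 × 19 × 29
6380 = 2^2 × 5 × 11 × 29
gcd(2204, 5510, 6380) = 2 × 29 = 58.

58 inches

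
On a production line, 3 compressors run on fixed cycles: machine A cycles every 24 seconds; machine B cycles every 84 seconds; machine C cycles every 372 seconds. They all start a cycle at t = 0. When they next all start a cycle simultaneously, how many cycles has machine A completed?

The first common completion time is the LCM of the periods.
24 = 2^3 × 3
84 = 2^2 × 3 × 7
372 = 2^2 × 3 × 31
LCM(24, 84, 372) = 2^3 × 3 × 7 × 31 = 5208.
Cycles for period 24: 5208 / 24 = 217.

217 cycles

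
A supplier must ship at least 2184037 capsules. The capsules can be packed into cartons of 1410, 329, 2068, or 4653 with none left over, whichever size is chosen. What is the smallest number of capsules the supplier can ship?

The number of capsules must be a common multiple of 1410, 329, 2068, and 4653, so a multiple of their LCM.
1410 = 2 × 3 × 5 × 47
329 = 7 × 47
2068 = 2^2 × 11 × 47
4653 = 3^2 × 11 × 47
LCM(1410, 329, 2068, 4653) = 2^2 × 3^2 × 5 × 7 × 11 × 47 = 651420.
Smallest multiple of 651420 that is ≥ 2184037: ⌈2184037/651420⌉ × 651420 = 4 × 651420 = 2605680.

2605680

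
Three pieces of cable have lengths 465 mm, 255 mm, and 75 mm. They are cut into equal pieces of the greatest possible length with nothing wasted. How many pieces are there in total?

53

Piece length = gcd(465, 255, 75).
465 = 3 × 5 × 31
255 = 3 × 5 × 17
75 = 3 × 5^2
gcd(465, 255, 75) = 3 × 5 = 15.
Total pieces = 465/15 + 255/15 + 75/15 = 31 + 17 + 5 = 53.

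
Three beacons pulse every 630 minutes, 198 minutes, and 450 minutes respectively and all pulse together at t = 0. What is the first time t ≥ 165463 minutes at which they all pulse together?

Joint pulses occur at multiples of LCM(630, 198, 450).
630 = 2 × 3^2 × 5 × 7
198 = 2 × 3^2 × 11
450 = 2 × 3^2 × 5^2
LCM(630, 198, 450) = 2 × 3^2 × 5^2 × 7 × 11 = 34650.
Smallest multiple of 34650 that is ≥ 165463: ⌈165463/34650⌉ × 34650 = 5 × 34650 = 173250.

173250 minutes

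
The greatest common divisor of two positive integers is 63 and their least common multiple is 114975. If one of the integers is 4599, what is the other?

For two integers, gcd × lcm = product, so the other is (63 × 114975) / 4599 = 7243425 / 4599 = 1575.

1575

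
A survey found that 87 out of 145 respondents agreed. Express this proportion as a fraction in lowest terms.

87 = 3 × 29
145 = 5 × 29
gcd(87, 145) = 29.
Divide numerator and denominator by 29: 87/145 = 3/5.

3/5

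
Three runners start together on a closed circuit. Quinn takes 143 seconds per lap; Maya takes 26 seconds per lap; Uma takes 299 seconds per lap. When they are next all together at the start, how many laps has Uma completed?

22 laps

The first common completion time is the LCM of the periods.
143 = 11 × 13
26 = 2 × 13
299 = 13 × 23
LCM(143, 26, 299) = 2 × 11 × 13 × 23 = 6578.
Laps for period 299: 6578 / 299 = 22.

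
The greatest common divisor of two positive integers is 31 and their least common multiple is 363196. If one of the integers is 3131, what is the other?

3596

For two integers, gcd × lcm = product, so the other is (31 × 363196) / 3131 = 11259076 / 3131 = 3596.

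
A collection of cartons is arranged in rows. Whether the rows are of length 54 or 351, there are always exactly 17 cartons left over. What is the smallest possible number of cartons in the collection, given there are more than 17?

719

N − 17 must be a common multiple of 54 and 351.
54 = 2 × 3^3
351 = 3^3 × 13
LCM(54, 351) = 2 × 3^3 × 13 = 702.
Smallest N > 17 is LCM + 17 = 702 + 17 = 719.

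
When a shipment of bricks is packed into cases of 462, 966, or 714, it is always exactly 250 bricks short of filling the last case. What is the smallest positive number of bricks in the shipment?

180392

Being 250 short of a full case of size k means N ≡ −250 (mod k), i.e. N + 250 is a multiple of each size.
462 = 2 × 3 × 7 × 11
966 = 2 × 3 × 7 × 23
714 = 2 × 3 × 7 × 17
LCM(462, 966, 714) = 2 × 3 × 7 × 11 × 17 × 23 = 180642.
Smallest positive N is 180642 − 250 = 180392.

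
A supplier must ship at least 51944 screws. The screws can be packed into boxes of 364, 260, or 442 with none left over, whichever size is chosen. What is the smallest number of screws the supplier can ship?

61880

The number of screws must be a common multiple of 364, 260, and 442, so a multiple of their LCM.
364 = 2^2 × 7 × 13
260 = 2^2 × 5 × 13
442 = 2 × 13 × 17
LCM(364, 260, 442) = 2^2 × 5 × 7 × 13 × 17 = 30940.
Smallest multiple of 30940 that is ≥ 51944: ⌈51944/30940⌉ × 30940 = 2 × 30940 = 61880.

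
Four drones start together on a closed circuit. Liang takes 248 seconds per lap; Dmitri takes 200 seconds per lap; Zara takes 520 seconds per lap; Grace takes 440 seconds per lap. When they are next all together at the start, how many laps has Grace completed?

The first common completion time is the LCM of the periods.
248 = 2^3 × 31
200 = 2^3 × 5^2
520 = 2^3 × 5 × 13
440 = 2^3 × 5 × 11
LCM(248, 200, 520, 440) = 2^3 × 5^2 × 11 × 13 × 31 = 886600.
Laps for period 440: 886600 / 440 = 2015.

2015 laps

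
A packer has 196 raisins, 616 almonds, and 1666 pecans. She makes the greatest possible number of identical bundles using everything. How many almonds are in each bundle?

44

Number of bundles = gcd(196, 616, 1666).
196 = 2^2 × 7^2
616 = 2^3 × 7 × 11
1666 = 2 × 7^2 × 17
gcd(196, 616, 1666) = 2 × 7 = 14.
almonds per bundle = 616 / 14 = 44.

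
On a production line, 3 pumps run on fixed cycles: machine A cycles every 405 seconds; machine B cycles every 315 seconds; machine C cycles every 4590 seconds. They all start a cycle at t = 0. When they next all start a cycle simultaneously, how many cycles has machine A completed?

238 cycles

The first common completion time is the LCM of the periods.
405 = 3^4 × 5
315 = 3^2 × 5 × 7
4590 = 2 × 3^3 × 5 × 17
LCM(405, 315, 4590) = 2 × 3^4 × 5 × 7 × 17 = 96390.
Cycles for period 405: 96390 / 405 = 238.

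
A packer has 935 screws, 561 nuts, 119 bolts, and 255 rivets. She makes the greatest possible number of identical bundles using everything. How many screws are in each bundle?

55

Number of bundles = gcd(935, 561, 119, 255).
935 = 5 × 11 × 17
561 = 3 × 11 × 17
119 = 7 × 17
255 = 3 × 5 × 17
gcd(935, 561, 119, 255) = 17.
screws per bundle = 935 / 17 = 55.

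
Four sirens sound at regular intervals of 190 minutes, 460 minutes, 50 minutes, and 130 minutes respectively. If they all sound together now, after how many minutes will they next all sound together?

568100 minutes

We need the least common multiple of the intervals.
190 = 2 × 5 × 19
460 = 2^2 × 5 × 23
50 = 2 × 5^2
130 = 2 × 5 × 13
LCM(190, 460, 50, 130) = 2^2 × 5^2 × 13 × 19 × 23 = 568100.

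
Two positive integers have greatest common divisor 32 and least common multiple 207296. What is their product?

For any two positive integers, gcd × lcm = product = 32 × 207296 = 6633472.

6633472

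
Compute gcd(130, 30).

10

130 = 2 × 5 × 13
30 = 2 × 3 × 5
gcd(130, 30) = 2 × 5 = 10.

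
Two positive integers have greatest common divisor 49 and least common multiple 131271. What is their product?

For any two positive integers, gcd × lcm = product = 49 × 131271 = 6432279.

6432279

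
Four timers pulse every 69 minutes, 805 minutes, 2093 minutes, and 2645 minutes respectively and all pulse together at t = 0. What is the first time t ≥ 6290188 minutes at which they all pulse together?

Joint pulses occur at multiples of LCM(69, 805, 2093, 2645).
69 = 3 × 23
805 = 5 × 7 × 23
2093 = 7 × 13 × 23
2645 = 5 × 23^2
LCM(69, 805, 2093, 2645) = 3 × 5 × 7 × 13 × 23^2 = 722085.
Smallest multiple of 722085 that is ≥ 6290188: ⌈6290188/722085⌉ × 722085 = 9 × 722085 = 6498765.

6498765 minutes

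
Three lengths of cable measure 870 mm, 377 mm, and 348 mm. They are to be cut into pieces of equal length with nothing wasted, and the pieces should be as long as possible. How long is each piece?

29 mm

The greatest length dividing all of 870, 377, and 348 is their gcd.
870 = 2 × 3 × 5 × 29
377 = 13 × 29
348 = 2^2 × 3 × 29
gcd(870, 377, 348) = 29.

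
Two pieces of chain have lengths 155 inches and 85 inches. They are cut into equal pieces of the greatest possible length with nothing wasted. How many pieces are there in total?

48

Piece length = gcd(155, 85).
155 = 5 × 31
85 = 5 × 17
gcd(155, 85) = 5.
Total pieces = 155/5 + 85/5 = 31 + 17 = 48.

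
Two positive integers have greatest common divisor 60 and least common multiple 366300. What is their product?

21978000

For any two positive integers, gcd × lcm = product = 60 × 366300 = 21978000.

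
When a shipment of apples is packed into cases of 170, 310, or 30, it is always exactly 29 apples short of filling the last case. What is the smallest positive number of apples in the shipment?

15781

Being 29 short of a full case of size k means N ≡ −29 (mod k), i.e. N + 29 is a multiple of each size.
170 = 2 × 5 × 17
310 = 2 × 5 × 31
30 = 2 × 3 × 5
LCM(170, 310, 30) = 2 × 3 × 5 × 17 × 31 = 15810.
Smallest positive N is 15810 − 29 = 15781.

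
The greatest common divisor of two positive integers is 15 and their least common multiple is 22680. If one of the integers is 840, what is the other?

405

For two integers, gcd × lcm = product, so the other is (15 × 22680) / 840 = 340200 / 840 = 405.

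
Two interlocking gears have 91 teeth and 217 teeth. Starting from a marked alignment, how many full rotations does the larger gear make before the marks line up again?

13 rotations

They are all back at their starting positions together after one LCM of the periods.
91 = 7 × 13
217 = 7 × 31
LCM(91, 217) = 7 × 13 × 31 = 2821.
Rotations for period 217: 2821 / 217 = 13.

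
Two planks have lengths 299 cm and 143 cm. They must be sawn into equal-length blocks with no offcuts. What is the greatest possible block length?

13 cm

This is the greatest common divisor of 299 and 143.
299 = 13 × 23
143 = 11 × 13
gcd(299, 143) = 13.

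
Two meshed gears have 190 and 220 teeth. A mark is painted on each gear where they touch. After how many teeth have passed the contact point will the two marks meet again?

We need the least common multiple of the intervals.
190 = 2 × 5 × 19
220 = 2^2 × 5 × 11
LCM(190, 220) = 2^2 × 5 × 11 × 19 = 4180.

4180 teeth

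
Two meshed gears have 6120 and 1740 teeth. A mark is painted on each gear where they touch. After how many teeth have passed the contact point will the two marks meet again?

177480 teeth

We need the least common multiple of the intervals.
6120 = 2^3 × 3^2 × 5 × 17
1740 = 2^2 × 3 × 5 × 29
LCM(6120, 1740) = 2^3 × 3^2 × 5 × 17 × 29 = 177480.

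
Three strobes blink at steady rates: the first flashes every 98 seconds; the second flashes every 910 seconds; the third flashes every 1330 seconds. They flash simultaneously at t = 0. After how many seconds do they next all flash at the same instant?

We need the least common multiple of the intervals.
98 = 2 × 7^2
910 = 2 × 5 × 7 × 13
1330 = 2 × 5 × 7 × 19
LCM(98, 910, 1330) = 2 × 5 × 7^2 × 13 × 19 = 121030.

121030 seconds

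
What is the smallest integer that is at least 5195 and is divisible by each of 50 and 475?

The integer must be a common multiple of 50 and 475, so a multiple of their LCM.
50 = 2 × 5^2
475 = 5^2 × 19
LCM(50, 475) = 2 × 5^2 × 19 = 950.
Smallest multiple of 950 that is ≥ 5195: ⌈5195/950⌉ × 950 = 6 × 950 = 5700.

5700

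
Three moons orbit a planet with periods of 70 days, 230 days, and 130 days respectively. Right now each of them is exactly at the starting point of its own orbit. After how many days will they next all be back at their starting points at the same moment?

We need the least common multiple of the intervals.
70 = 2 × 5 × 7
230 = 2 × 5 × 23
130 = 2 × 5 × 13
LCM(70, 230, 130) = 2 × 5 × 7 × 13 × 23 = 20930.

20930 days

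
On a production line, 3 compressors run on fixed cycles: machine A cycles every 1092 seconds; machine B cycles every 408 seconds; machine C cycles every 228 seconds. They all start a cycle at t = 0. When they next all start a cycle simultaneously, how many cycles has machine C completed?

All finish a whole number of cycles simultaneously at t = LCM of the periods.
1092 = 2^2 × 3 × 7 × 13
408 = 2^3 × 3 × 17
228 = 2^2 × 3 × 19
LCM(1092, 408, 228) = 2^3 × 3 × 7 × 13 × 17 × 19 = 705432.
Cycles for period 228: 705432 / 228 = 3094.

3094 cycles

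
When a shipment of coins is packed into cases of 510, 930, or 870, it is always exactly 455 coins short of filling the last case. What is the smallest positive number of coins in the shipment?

Being 455 short of a full case of size k means N ≡ −455 (mod k), i.e. N + 455 is a multiple of each size.
510 = 2 × 3 × 5 × 17
930 = 2 × 3 × 5 × 31
870 = 2 × 3 × 5 × 29
LCM(510, 930, 870) = 2 × 3 × 5 × 17 × 29 × 31 = 458490.
Smallest positive N is 458490 − 455 = 458035.

458035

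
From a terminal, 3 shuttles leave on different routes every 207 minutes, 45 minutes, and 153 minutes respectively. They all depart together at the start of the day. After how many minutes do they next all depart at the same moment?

The first simultaneous occurrence is after LCM of the individual periods.
207 = 3^2 × 23
45 = 3^2 × 5
153 = 3^2 × 17
LCM(207, 45, 153) = 3^2 × 5 × 17 × 23 = 17595.

17595 minutes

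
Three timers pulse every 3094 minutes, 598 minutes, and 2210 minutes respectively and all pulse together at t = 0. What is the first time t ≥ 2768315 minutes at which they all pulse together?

2846480 minutes

Joint pulses occur at multiples of LCM(3094, 598, 2210).
3094 = 2 × 7 × 13 × 17
598 = 2 × 13 × 23
2210 = 2 × 5 × 13 × 17
LCM(3094, 598, 2210) = 2 × 5 × 7 × 13 × 17 × 23 = 355810.
Smallest multiple of 355810 that is ≥ 2768315: ⌈2768315/355810⌉ × 355810 = 8 × 355810 = 2846480.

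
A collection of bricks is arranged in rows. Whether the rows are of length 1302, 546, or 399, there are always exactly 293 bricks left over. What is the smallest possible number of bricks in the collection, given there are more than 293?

321887

N − 293 must be a common multiple of 1302, 546, and 399.
1302 = 2 × 3 × 7 × 31
546 = 2 × 3 × 7 × 13
399 = 3 × 7 × 19
LCM(1302, 546, 399) = 2 × 3 × 7 × 13 × 19 × 31 = 321594.
Smallest N > 293 is LCM + 293 = 321594 + 293 = 321887.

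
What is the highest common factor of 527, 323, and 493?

527 = 17 × 31
323 = 17 × 19
493 = 17 × 29
gcd(527, 323, 493) = 17.

17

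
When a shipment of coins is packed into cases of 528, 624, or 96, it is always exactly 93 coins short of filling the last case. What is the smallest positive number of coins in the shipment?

13635

Being 93 short of a full case of size k means N ≡ −93 (mod k), i.e. N + 93 is a multiple of each size.
528 = 2^4 × 3 × 11
624 = 2^4 × 3 × 13
96 = 2^5 × 3
LCM(528, 624, 96) = 2^5 × 3 × 11 × 13 = 13728.
Smallest positive N is 13728 − 93 = 13635.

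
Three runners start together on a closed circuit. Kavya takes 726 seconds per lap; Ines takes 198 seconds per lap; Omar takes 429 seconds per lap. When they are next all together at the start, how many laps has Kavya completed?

39 laps

All finish a whole number of cycles simultaneously at t = LCM of the periods.
726 = 2 × 3 × 11^2
198 = 2 × 3^2 × 11
429 = 3 × 11 × 13
LCM(726, 198, 429) = 2 × 3^2 × 11^2 × 13 = 28314.
Laps for period 726: 28314 / 726 = 39.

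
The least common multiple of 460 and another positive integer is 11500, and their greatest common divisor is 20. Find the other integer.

500

gcd × lcm = product of the two integers, so the other integer is (20 × 11500) / 460 = 500.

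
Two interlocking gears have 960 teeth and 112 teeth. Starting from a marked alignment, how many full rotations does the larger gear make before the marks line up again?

7 rotations

All finish a whole number of cycles simultaneously at t = LCM of the periods.
960 = 2^6 × 3 × 5
112 = 2^4 × 7
LCM(960, 112) = 2^6 × 3 × 5 × 7 = 6720.
Rotations for period 960: 6720 / 960 = 7.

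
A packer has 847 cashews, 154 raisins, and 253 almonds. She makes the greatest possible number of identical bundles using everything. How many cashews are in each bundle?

77

Number of bundles = gcd(847, 154, 253).
847 = 7 × 11^2
154 = 2 × 7 × 11
253 = 11 × 23
gcd(847, 154, 253) = 11.
cashews per bundle = 847 / 11 = 77.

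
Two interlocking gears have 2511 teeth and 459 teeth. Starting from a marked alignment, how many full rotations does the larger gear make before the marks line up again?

The first common completion time is the LCM of the periods.
2511 = 3^4 × 31
459 = 3^3 × 17
LCM(2511, 459) = 3^4 × 17 × 31 = 42687.
Rotations for period 2511: 42687 / 2511 = 17.

17 rotations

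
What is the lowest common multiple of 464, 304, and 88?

464 = 2^4 × 29
304 = 2^4 × 19
88 = 2^3 × 11
LCM(464, 304, 88) = 2^4 × 11 × 19 × 29 = 96976.

96976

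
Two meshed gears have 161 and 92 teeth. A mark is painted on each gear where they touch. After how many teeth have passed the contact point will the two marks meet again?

644 teeth

They coincide at every common multiple of the periods; the first is the LCM.
161 = 7 × 23
92 = 2^2 × 23
LCM(161, 92) = 2^2 × 7 × 23 = 644.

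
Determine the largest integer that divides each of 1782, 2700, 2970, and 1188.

54

1782 = 2 × 3^4 × 11
2700 = 2^2 × 3^3 × 5^2
2970 = 2 × 3^3 × 5 × 11
1188 = 2^2 × 3^3 × 11
gcd(1782, 2700, 2970, 1188) = 2 × 3^3 = 54.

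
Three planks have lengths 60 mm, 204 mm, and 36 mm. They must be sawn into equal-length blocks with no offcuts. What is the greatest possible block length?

This is the greatest common divisor of 60, 204, and 36.
60 = 2^2 × 3 × 5
204 = 2^2 × 3 × 17
36 = 2^2 × 3^2
gcd(60, 204, 36) = 2^2 × 3 = 12.

12 mm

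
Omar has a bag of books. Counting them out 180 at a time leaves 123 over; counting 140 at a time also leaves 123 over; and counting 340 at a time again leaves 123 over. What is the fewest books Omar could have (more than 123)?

21543

N − 123 must be a common multiple of 180, 140, and 340.
180 = 2^2 × 3^2 × 5
140 = 2^2 × 5 × 7
340 = 2^2 × 5 × 17
LCM(180, 140, 340) = 2^2 × 3^2 × 5 × 7 × 17 = 21420.
Smallest N > 123 is LCM + 123 = 21420 + 123 = 21543.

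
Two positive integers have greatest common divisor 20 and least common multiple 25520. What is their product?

For any two positive integers, gcd × lcm = product = 20 × 25520 = 510400.

510400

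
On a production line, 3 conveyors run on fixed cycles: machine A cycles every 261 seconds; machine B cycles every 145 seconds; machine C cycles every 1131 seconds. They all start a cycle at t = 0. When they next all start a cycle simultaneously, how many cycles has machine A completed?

65 cycles

The first common completion time is the LCM of the periods.
261 = 3^2 × 29
145 = 5 × 29
1131 = 3 × 13 × 29
LCM(261, 145, 1131) = 3^2 × 5 × 13 × 29 = 16965.
Cycles for period 261: 16965 / 261 = 65.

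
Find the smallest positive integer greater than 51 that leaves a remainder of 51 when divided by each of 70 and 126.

681

N − 51 must be a common multiple of 70 and 126.
70 = 2 × 5 × 7
126 = 2 × 3^2 × 7
LCM(70, 126) = 2 × 3^2 × 5 × 7 = 630.
Smallest N > 51 is LCM + 51 = 630 + 51 = 681.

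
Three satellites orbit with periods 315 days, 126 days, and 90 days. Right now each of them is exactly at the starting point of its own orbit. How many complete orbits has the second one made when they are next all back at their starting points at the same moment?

5 orbits

The first common completion time is the LCM of the periods.
315 = 3^2 × 5 × 7
126 = 2 × 3^2 × 7
90 = 2 × 3^2 × 5
LCM(315, 126, 90) = 2 × 3^2 × 5 × 7 = 630.
Orbits for period 126: 630 / 126 = 5.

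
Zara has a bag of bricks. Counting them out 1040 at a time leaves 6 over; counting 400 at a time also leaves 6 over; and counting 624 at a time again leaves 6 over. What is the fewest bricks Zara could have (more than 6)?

N − 6 must be a common multiple of 1040, 400, and 624.
1040 = 2^4 × 5 × 13
400 = 2^4 × 5^2
624 = 2^4 × 3 × 13
LCM(1040, 400, 624) = 2^4 × 3 × 5^2 × 13 = 15600.
Smallest N > 6 is LCM + 6 = 15600 + 6 = 15606.

15606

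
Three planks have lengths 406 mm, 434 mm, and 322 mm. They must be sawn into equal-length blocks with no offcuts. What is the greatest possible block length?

This is the greatest common divisor of 406, 434, and 322.
406 = 2 × 7 × 29
434 = 2 × 7 × 31
322 = 2 × 7 × 23
gcd(406, 434, 322) = 2 × 7 = 14.

14 mm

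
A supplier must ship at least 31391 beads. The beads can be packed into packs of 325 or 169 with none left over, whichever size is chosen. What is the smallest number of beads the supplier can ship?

33800

The number of beads must be a common multiple of 325 and 169, so a multiple of their LCM.
325 = 5^2 × 13
169 = 13^2
LCM(325, 169) = 5^2 × 13^2 = 4225.
Smallest multiple of 4225 that is ≥ 31391: ⌈31391/4225⌉ × 4225 = 8 × 4225 = 33800.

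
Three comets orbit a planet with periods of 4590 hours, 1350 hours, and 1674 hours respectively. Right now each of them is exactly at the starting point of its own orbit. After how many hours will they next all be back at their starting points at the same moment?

711450 hours

They coincide at every common multiple of the periods; the first is the LCM.
4590 = 2 × 3^3 × 5 × 17
1350 = 2 × 3^3 × 5^2
1674 = 2 × 3^3 × 31
LCM(4590, 1350, 1674) = 2 × 3^3 × 5^2 × 17 × 31 = 711450.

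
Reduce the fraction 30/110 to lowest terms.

3/11

30 = 2 × 3 × 5
110 = 2 × 5 × 11
gcd(30, 110) = 2 × 5 = 10.
Divide numerator and denominator by 10: 30/110 = 3/11.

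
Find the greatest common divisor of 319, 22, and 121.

11

319 = 11 × 29
22 = 2 × 11
121 = 11^2
gcd(319, 22, 121) = 11.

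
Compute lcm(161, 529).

3703

161 = 7 × 23
529 = 23^2
LCM(161, 529) = 7 × 23^2 = 3703.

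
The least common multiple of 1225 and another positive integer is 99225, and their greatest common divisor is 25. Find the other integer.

gcd × lcm = product of the two integers, so the other integer is (25 × 99225) / 1225 = 2025.

2025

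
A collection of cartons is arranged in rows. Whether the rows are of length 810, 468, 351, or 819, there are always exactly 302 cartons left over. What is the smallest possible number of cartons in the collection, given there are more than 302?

N − 302 must be a common multiple of 810, 468, 351, and 819.
810 = 2 × 3^4 × 5
468 = 2^2 × 3^2 × 13
351 = 3^3 × 13
819 = 3^2 × 7 × 13
LCM(810, 468, 351, 819) = 2^2 × 3^4 × 5 × 7 × 13 = 147420.
Smallest N > 302 is LCM + 302 = 147420 + 302 = 147722.

147722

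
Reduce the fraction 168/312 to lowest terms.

168 = 2^3 × 3 × 7
312 = 2^3 × 3 × 13
gcd(168, 312) = 2^3 × 3 = 24.
Divide numerator and denominator by 24: 168/312 = 7/13.

7/13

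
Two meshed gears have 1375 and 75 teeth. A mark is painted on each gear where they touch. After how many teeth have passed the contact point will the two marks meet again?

The first simultaneous occurrence is after LCM of the individual periods.
1375 = 5^3 × 11
75 = 3 × 5^2
LCM(1375, 75) = 3 × 5^3 × 11 = 4125.

4125 teeth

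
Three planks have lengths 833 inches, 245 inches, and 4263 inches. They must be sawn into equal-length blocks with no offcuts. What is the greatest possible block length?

49 inches

This is the greatest common divisor of 833, 245, and 4263.
833 = 7^2 × 17
245 = 5 × 7^2
4263 = 3 × 7^2 × 29
gcd(833, 245, 4263) = 7^2 = 49.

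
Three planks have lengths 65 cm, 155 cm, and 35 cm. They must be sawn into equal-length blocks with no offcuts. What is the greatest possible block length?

The block length must divide every plank, so the greatest is gcd(65, 155, 35).
65 = 5 × 13
155 = 5 × 31
35 = 5 × 7
gcd(65, 155, 35) = 5.

5 cm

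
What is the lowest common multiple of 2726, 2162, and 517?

2726 = 2 × 29 × 47
2162 = 2 × 23 × 47
517 = 11 × 47
LCM(2726, 2162, 517) = 2 × 11 × 23 × 29 × 47 = 689678.

689678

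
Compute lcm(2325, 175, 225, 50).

2325 = 3 × 5^2 × 31
175 = 5^2 × 7
225 = 3^2 × 5^2
50 = 2 × 5^2
LCM(2325, 175, 225, 50) = 2 × 3^2 × 5^2 × 7 × 31 = 97650.

97650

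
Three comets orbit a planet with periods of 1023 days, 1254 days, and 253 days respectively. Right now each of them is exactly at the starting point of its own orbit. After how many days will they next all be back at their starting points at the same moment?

894102 days

The first simultaneous occurrence is after LCM of the individual periods.
1023 = 3 × 11 × 31
1254 = 2 × 3 × 11 × 19
253 = 11 × 23
LCM(1023, 1254, 253) = 2 × 3 × 11 × 19 × 23 × 31 = 894102.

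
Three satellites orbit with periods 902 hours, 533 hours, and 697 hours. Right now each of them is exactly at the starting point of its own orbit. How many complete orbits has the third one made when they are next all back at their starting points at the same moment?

They are all back at their starting positions together after one LCM of the periods.
902 = 2 × 11 × 41
533 = 13 × 41
697 = 17 × 41
LCM(902, 533, 697) = 2 × 11 × 13 × 17 × 41 = 199342.
Orbits for period 697: 199342 / 697 = 286.

286 orbits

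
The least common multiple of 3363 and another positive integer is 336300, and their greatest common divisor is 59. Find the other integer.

gcd × lcm = product of the two integers, so the other integer is (59 × 336300) / 3363 = 5900.

5900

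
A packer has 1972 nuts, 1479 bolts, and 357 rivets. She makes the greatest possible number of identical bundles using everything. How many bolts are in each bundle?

87

Number of bundles = gcd(1972, 1479, 357).
1972 = 2^2 × 17 × 29
1479 = 3 × 17 × 29
357 = 3 × 7 × 17
gcd(1972, 1479, 357) = 17.
bolts per bundle = 1479 / 17 = 87.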